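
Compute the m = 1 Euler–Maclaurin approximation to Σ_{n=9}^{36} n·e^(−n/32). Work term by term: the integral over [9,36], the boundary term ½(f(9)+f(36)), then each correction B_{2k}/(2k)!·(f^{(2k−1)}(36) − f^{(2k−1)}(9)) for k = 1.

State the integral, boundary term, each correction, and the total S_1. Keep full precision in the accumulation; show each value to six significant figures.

Integral: ∫_9^36 x·e^(−x/32) dx = 283.906.
Boundary: ½(f(9) + f(36)) = ½(6.79356 + 11.6875) = 9.24052.
Integral + boundary = 293.146.
Order-1 term: 1/12 · (-0.0405816 − 0.542541) = -0.0485935.

S_1 ≈ 293.098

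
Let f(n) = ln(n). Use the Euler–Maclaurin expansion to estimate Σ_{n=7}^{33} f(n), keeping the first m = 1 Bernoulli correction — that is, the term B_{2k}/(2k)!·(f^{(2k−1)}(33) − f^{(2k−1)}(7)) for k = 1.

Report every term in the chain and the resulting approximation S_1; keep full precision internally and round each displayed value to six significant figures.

Integral: ∫_7^33 ln(x) dx = 75.7634.
½[f(7) + f(33)] = ½[1.94591 + 3.49651] = 2.72121.
So far: 78.4846.
Correction k=1: B_{2}/2! · (f^{(1)}(33) − f^{(1)}(7)) = 1/12 · (0.0303030 − 0.142857) = -0.00937951.

S_1 ≈ 78.4752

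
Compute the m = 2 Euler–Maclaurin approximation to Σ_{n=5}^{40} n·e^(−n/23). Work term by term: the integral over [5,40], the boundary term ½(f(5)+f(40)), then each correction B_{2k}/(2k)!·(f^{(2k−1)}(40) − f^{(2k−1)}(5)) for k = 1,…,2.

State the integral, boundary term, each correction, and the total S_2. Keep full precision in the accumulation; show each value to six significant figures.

The integral term ∫_5^40 x·e^(−x/23) dx = 263.622.
Boundary: ½(f(5) + f(40)) = ½(4.02308 + 7.02692) = 5.52500.
Integral + boundary = 269.147.
Correction k=1: B_{2}/2! · (f^{(1)}(40) − f^{(1)}(5)) = 1/12 · (-0.129845 − 0.629699) = -0.0632953.
Running total after k=1: 269.083.
Correction k=2: B_{4}/4! · (f^{(3)}(40) − f^{(3)}(5)) = −1/720 · (0.000418716 − 0.00423238) = 5.29675e-06.

S_2 ≈ 269.083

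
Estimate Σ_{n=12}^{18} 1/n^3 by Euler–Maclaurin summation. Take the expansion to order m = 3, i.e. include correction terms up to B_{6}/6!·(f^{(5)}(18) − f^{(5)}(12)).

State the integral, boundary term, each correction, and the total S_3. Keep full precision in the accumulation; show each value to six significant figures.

∫_12^18 1/x^3 dx evaluates to 0.00192901.
½[f(12) + f(18)] = ½[0.000578704 + 0.000171468] = 0.000375086.
Running total after boundary: 0.00230410.
Correction k=1: B_{2}/2! · (f^{(1)}(18) − f^{(1)}(12)) = 1/12 · (-2.85780e-05 − (-0.000144676)) = 9.67483e-06.
After k=1: 0.00231377.
Correction k=2: B_{4}/4! · (f^{(3)}(18) − f^{(3)}(12)) = −1/720 · (-1.76407e-06 − (-2.00939e-05)) = -2.54581e-08.
After k=2: 0.00231375.
Correction k=3: B_{6}/6! · (f^{(5)}(18) − f^{(5)}(12)) = 1/30240 · (-2.28676e-07 − (-5.86071e-06)) = 1.86245e-10.

S_3 ≈ 0.00231375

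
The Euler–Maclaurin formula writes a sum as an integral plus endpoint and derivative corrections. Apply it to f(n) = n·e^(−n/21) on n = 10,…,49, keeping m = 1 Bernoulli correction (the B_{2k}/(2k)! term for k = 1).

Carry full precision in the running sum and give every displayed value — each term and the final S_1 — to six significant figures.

Integral: ∫_10^49 x·e^(−x/21) dx = 261.817.
Endpoint term: (f(10) + f(49))/2 = (6.21145 + 4.75163)/2 = 5.48154.
So far: 267.298.
k=1: B_{2}/(2)! × [f^{(1)}(49) − f^{(1)}(10)] = 1/12 × (-0.129296 − 0.325362) = -0.0378881.

S_1 ≈ 267.260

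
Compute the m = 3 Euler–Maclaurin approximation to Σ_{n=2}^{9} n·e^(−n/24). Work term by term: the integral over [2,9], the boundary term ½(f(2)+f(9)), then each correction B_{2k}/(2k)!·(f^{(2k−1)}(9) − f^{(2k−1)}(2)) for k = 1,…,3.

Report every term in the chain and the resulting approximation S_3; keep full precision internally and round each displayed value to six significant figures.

The integral term ∫_2^9 x·e^(−x/24) dx = 29.7746.
Endpoint term: (f(2) + f(9))/2 = (1.84009 + 6.18560)/2 = 4.01285.
Integral + boundary = 33.7875.
k=1: B_{2}/(2)! × [f^{(1)}(9) − f^{(1)}(2)] = 1/12 × (0.429556 − 0.843374) = -0.0344849.
After k=1: 33.7530.
k=2: B_{4}/(4)! × [f^{(3)}(9) − f^{(3)}(2)] = −1/720 × (0.00313218 − 0.00465879) = 2.12029e-06.
After k=2: 33.7530.
k=3: B_{6}/(6)! × [f^{(5)}(9) − f^{(5)}(2)] = 1/30240 × (9.58090e-06 − 1.36344e-05) = -1.34043e-10.

S_3 ≈ 33.7530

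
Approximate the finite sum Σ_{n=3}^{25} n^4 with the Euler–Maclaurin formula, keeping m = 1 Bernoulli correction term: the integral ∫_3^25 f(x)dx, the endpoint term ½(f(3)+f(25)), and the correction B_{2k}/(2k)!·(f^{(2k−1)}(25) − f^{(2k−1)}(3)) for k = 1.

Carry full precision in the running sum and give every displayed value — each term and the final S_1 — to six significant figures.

Integral: ∫_3^25 x^4 dx = 1.95308e+06.
Boundary: ½(f(3) + f(25)) = ½(81.0000 + 390625) = 195353.
So far: 2.14843e+06.
Order-1 term: 1/12 · (62500.0 − 108.000) = 5199.33.

S_1 ≈ 2.15363e+06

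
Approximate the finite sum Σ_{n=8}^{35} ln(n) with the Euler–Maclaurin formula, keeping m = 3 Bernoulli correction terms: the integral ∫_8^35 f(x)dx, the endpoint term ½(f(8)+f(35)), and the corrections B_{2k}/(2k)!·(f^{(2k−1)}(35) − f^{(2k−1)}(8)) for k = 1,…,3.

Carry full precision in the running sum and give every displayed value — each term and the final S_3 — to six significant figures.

S_3 ≈ 83.6110

∫_8^35 ln(x) dx evaluates to 80.8016.
Endpoint term: (f(8) + f(35))/2 = (2.07944 + 3.55535)/2 = 2.81739.
So far: 83.6190.
Order-1 term: 1/12 · (0.0285714 − 0.125000) = -0.00803571.
After k=1: 83.6110.
Order-2 term: −1/720 · (4.66472e-05 − 0.00390625) = 5.36056e-06.
After k=2: 83.6110.
Order-3 term: 1/30240 · (4.56952e-07 − 0.000732422) = -2.42052e-08.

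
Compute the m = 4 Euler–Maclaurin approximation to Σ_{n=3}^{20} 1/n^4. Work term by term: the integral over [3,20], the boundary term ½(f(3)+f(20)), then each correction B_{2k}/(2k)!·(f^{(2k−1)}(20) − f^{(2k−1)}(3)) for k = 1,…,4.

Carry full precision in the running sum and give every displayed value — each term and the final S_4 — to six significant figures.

∫_3^20 1/x^4 dx evaluates to 0.0123040.
Endpoint term: (f(3) + f(20))/2 = (0.0123457 + 6.25000e-06)/2 = 0.00617596.
Integral + boundary = 0.0184800.
k=1: B_{2}/(2)! × [f^{(1)}(20) − f^{(1)}(3)] = 1/12 × (-1.25000e-06 − (-0.0164609)) = 0.00137164.
Running total after k=1: 0.0198516.
k=2: B_{4}/(4)! × [f^{(3)}(20) − f^{(3)}(3)] = −1/720 × (-9.37500e-08 − (-0.0548697)) = -7.62078e-05.
Running total after k=2: 0.0197754.
k=3: B_{6}/(6)! × [f^{(5)}(20) − f^{(5)}(3)] = 1/30240 × (-1.31250e-08 − (-0.341411)) = 1.12901e-05.
Running total after k=3: 0.0197867.
k=4: B_{8}/(8)! × [f^{(7)}(20) − f^{(7)}(3)] = −1/1209600 × (-2.95313e-09 − (-3.41411)) = -2.82251e-06.

S_4 ≈ 0.0197839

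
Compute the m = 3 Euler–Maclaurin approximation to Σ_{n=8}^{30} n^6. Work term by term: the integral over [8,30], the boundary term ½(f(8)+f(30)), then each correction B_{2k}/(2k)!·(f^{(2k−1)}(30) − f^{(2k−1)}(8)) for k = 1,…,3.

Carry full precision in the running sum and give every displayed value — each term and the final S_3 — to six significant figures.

S_3 ≈ 3.50075e+09

Integral: ∫_8^30 x^6 dx = 3.12399e+09.
Endpoint term: (f(8) + f(30))/2 = (262144 + 7.29000e+08)/2 = 3.64631e+08.
Integral + boundary = 3.48862e+09.
Order-1 term: 1/12 · (1.45800e+08 − 196608) = 1.21336e+07.
Partial sum through k=1: 3.50075e+09.
Order-2 term: −1/720 · (3.24000e+06 − 61440.0) = -4414.67.
Partial sum through k=2: 3.50075e+09.
Order-3 term: 1/30240 · (21600.0 − 5760.00) = 0.523810.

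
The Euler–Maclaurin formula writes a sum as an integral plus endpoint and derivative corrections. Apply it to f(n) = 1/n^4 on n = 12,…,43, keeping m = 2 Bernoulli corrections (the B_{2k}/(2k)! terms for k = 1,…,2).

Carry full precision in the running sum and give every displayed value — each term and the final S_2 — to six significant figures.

The integral term ∫_12^43 1/x^4 dx = 0.000188709.
½[f(12) + f(43)] = ½[4.82253e-05 + 2.92500e-07] = 2.42589e-05.
Running total after boundary: 0.000212968.
Correction k=1: B_{2}/2! · (f^{(1)}(43) − f^{(1)}(12)) = 1/12 · (-2.72093e-08 − (-1.60751e-05)) = 1.33732e-06.
Running total after k=1: 0.000214305.
Correction k=2: B_{4}/4! · (f^{(3)}(43) − f^{(3)}(12)) = −1/720 · (-4.41471e-10 − (-3.34898e-06)) = -4.65075e-09.

S_2 ≈ 0.000214300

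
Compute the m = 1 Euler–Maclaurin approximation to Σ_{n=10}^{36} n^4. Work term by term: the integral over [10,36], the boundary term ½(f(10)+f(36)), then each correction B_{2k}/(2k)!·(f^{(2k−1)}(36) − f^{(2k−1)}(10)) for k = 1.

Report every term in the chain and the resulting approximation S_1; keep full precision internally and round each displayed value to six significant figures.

S_1 ≈ 1.29333e+07

The integral term ∫_10^36 x^4 dx = 1.20732e+07.
Endpoint term: (f(10) + f(36))/2 = (10000.0 + 1.67962e+06)/2 = 844808.
Running total after boundary: 1.29180e+07.
Correction k=1: B_{2}/2! · (f^{(1)}(36) − f^{(1)}(10)) = 1/12 · (186624 − 4000.00) = 15218.7.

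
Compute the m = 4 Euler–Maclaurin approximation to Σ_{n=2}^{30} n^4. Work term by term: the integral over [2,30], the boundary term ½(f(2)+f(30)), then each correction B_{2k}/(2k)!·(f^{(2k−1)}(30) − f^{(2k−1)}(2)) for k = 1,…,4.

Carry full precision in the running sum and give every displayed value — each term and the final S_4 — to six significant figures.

S_4 ≈ 5.27400e+06

∫_2^30 x^4 dx evaluates to 4.85999e+06.
½[f(2) + f(30)] = ½[16.0000 + 810000] = 405008.
So far: 5.26500e+06.
Correction k=1: B_{2}/2! · (f^{(1)}(30) − f^{(1)}(2)) = 1/12 · (108000 − 32.0000) = 8997.33.
After k=1: 5.27400e+06.
Correction k=2: B_{4}/4! · (f^{(3)}(30) − f^{(3)}(2)) = −1/720 · (720.000 − 48.0000) = -0.933333.
After k=2: 5.27400e+06.
Correction k=3: B_{6}/6! · (f^{(5)}(30) − f^{(5)}(2)) = 1/30240 · (0.00000 − 0.00000) = 0.00000.
After k=3: 5.27400e+06.
Correction k=4: B_{8}/8! · (f^{(7)}(30) − f^{(7)}(2)) = −1/1209600 · (0.00000 − 0.00000) = 0.00000.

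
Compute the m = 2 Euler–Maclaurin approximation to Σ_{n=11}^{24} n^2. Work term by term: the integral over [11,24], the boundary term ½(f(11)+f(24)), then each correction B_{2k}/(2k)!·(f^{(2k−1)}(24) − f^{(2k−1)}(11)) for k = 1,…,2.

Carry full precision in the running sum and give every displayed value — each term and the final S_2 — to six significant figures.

S_2 ≈ 4515.00

Integral: ∫_11^24 x^2 dx = 4164.33.
Boundary: ½(f(11) + f(24)) = ½(121.000 + 576.000) = 348.500.
Integral + boundary = 4512.83.
k=1: B_{2}/(2)! × [f^{(1)}(24) − f^{(1)}(11)] = 1/12 × (48.0000 − 22.0000) = 2.16667.
After k=1: 4515.00.
k=2: B_{4}/(4)! × [f^{(3)}(24) − f^{(3)}(11)] = −1/720 × (0.00000 − 0.00000) = 0.00000.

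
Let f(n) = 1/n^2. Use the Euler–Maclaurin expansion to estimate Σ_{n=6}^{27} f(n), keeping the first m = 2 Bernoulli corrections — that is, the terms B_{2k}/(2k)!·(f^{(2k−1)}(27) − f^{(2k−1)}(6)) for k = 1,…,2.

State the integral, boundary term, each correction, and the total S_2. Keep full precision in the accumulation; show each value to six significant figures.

S_2 ≈ 0.144963

Integral: ∫_6^27 1/x^2 dx = 0.129630.
Boundary: ½(f(6) + f(27)) = ½(0.0277778 + 0.00137174) = 0.0145748.
So far: 0.144204.
Correction k=1: B_{2}/2! · (f^{(1)}(27) − f^{(1)}(6)) = 1/12 · (-0.000101611 − (-0.00925926)) = 0.000763137.
Partial sum through k=1: 0.144968.
Correction k=2: B_{4}/4! · (f^{(3)}(27) − f^{(3)}(6)) = −1/720 · (-1.67260e-06 − (-0.00308642)) = -4.28437e-06.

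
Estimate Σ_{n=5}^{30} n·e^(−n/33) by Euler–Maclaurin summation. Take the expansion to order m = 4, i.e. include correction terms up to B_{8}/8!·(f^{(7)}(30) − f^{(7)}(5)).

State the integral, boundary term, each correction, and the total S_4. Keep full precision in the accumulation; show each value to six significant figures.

∫_5^30 x·e^(−x/33) dx evaluates to 240.085.
Endpoint term: (f(5) + f(30))/2 = (4.29702 + 12.0867)/2 = 8.19187.
So far: 248.277.
Order-1 term: 1/12 · (0.0366264 − 0.729192) = -0.0577138.
Partial sum through k=1: 248.219.
Order-2 term: −1/720 · (0.000773560 − 0.00224794) = 2.04774e-06.
Partial sum through k=2: 248.219.
Order-3 term: 1/30240 · (1.38980e-06 − 3.51357e-06) = -7.02305e-11.
Partial sum through k=3: 248.219.
Order-4 term: −1/1209600 · (1.90014e-09 − 4.55731e-09) = 2.19674e-15.

S_4 ≈ 248.219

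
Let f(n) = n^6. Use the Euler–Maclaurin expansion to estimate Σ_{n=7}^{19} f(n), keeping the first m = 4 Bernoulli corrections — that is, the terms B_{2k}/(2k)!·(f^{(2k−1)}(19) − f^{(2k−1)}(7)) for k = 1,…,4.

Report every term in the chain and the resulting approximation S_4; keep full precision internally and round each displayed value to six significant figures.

S_4 ≈ 1.52389e+08

The integral term ∫_7^19 x^6 dx = 1.27578e+08.
Boundary: ½(f(7) + f(19)) = ½(117649 + 4.70459e+07) = 2.35818e+07.
So far: 1.51160e+08.
Correction k=1: B_{2}/2! · (f^{(1)}(19) − f^{(1)}(7)) = 1/12 · (1.48566e+07 − 100842) = 1.22965e+06.
After k=1: 1.52390e+08.
Correction k=2: B_{4}/4! · (f^{(3)}(19) − f^{(3)}(7)) = −1/720 · (823080 − 41160.0) = -1086.00.
After k=2: 1.52389e+08.
Correction k=3: B_{6}/6! · (f^{(5)}(19) − f^{(5)}(7)) = 1/30240 · (13680.0 − 5040.00) = 0.285714.
After k=3: 1.52389e+08.
Correction k=4: B_{8}/8! · (f^{(7)}(19) − f^{(7)}(7)) = −1/1209600 · (0.00000 − 0.00000) = 0.00000.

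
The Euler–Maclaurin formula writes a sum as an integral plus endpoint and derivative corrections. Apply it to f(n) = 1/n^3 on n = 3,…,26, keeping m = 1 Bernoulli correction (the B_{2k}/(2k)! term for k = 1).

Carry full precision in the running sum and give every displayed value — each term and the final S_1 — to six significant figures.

The integral term ∫_3^26 1/x^3 dx = 0.0548159.
Endpoint term: (f(3) + f(26))/2 = (0.0370370 + 5.68958e-05)/2 = 0.0185470.
So far: 0.0733629.
Correction k=1: B_{2}/2! · (f^{(1)}(26) − f^{(1)}(3)) = 1/12 · (-6.56490e-06 − (-0.0370370)) = 0.00308587.

S_1 ≈ 0.0764487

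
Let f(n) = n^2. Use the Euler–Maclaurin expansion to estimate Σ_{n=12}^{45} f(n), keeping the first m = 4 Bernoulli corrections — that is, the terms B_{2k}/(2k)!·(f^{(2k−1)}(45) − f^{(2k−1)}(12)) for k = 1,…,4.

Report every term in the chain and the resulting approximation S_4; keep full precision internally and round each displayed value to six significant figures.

The integral term ∫_12^45 x^2 dx = 29799.0.
½[f(12) + f(45)] = ½[144.000 + 2025.00] = 1084.50.
Integral + boundary = 30883.5.
Correction k=1: B_{2}/2! · (f^{(1)}(45) − f^{(1)}(12)) = 1/12 · (90.0000 − 24.0000) = 5.50000.
Running total after k=1: 30889.0.
Correction k=2: B_{4}/4! · (f^{(3)}(45) − f^{(3)}(12)) = −1/720 · (0.00000 − 0.00000) = 0.00000.
Running total after k=2: 30889.0.
Correction k=3: B_{6}/6! · (f^{(5)}(45) − f^{(5)}(12)) = 1/30240 · (0.00000 − 0.00000) = 0.00000.
Running total after k=3: 30889.0.
Correction k=4: B_{8}/8! · (f^{(7)}(45) − f^{(7)}(12)) = −1/1209600 · (0.00000 − 0.00000) = 0.00000.

S_4 ≈ 30889.0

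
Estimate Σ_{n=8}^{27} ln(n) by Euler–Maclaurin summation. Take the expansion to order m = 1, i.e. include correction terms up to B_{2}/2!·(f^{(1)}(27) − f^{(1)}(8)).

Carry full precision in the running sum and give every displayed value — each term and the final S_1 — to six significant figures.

Integral: ∫_8^27 ln(x) dx = 53.3521.
½[f(8) + f(27)] = ½[2.07944 + 3.29584] = 2.68764.
So far: 56.0397.
Correction k=1: B_{2}/2! · (f^{(1)}(27) − f^{(1)}(8)) = 1/12 · (0.0370370 − 0.125000) = -0.00733025.

S_1 ≈ 56.0324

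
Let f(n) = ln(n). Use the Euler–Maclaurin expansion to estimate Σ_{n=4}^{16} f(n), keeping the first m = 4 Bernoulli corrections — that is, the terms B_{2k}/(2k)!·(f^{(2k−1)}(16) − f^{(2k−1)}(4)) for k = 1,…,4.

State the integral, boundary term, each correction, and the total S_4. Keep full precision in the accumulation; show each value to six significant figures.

∫_4^16 ln(x) dx evaluates to 26.8162.
Endpoint term: (f(4) + f(16))/2 = (1.38629 + 2.77259)/2 = 2.07944.
So far: 28.8957.
Order-1 term: 1/12 · (0.0625000 − 0.250000) = -0.0156250.
Running total after k=1: 28.8801.
Order-2 term: −1/720 · (0.000488281 − 0.0312500) = 4.27246e-05.
Running total after k=2: 28.8801.
Order-3 term: 1/30240 · (2.28882e-05 − 0.0234375) = -7.74293e-07.
Running total after k=3: 28.8801.
Order-4 term: −1/1209600 · (2.68221e-06 − 0.0439453) = 3.63282e-08.

S_4 ≈ 28.8801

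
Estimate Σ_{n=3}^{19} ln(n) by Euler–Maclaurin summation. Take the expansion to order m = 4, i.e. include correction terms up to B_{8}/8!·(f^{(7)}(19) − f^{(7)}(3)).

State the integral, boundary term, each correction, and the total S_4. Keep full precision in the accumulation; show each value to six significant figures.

Integral: ∫_3^19 ln(x) dx = 36.6485.
½[f(3) + f(19)] = ½[1.09861 + 2.94444] = 2.02153.
Integral + boundary = 38.6700.
Correction k=1: B_{2}/2! · (f^{(1)}(19) − f^{(1)}(3)) = 1/12 · (0.0526316 − 0.333333) = -0.0233918.
Running total after k=1: 38.6466.
Correction k=2: B_{4}/4! · (f^{(3)}(19) − f^{(3)}(3)) = −1/720 · (0.000291588 − 0.0740741) = 0.000102476.
Running total after k=2: 38.6467.
Correction k=3: B_{6}/6! · (f^{(5)}(19) − f^{(5)}(3)) = 1/30240 · (9.69267e-06 − 0.0987654) = -3.26573e-06.
Running total after k=3: 38.6467.
Correction k=4: B_{8}/8! · (f^{(7)}(19) − f^{(7)}(3)) = −1/1209600 · (8.05485e-07 − 0.329218) = 2.72170e-07.

S_4 ≈ 38.6467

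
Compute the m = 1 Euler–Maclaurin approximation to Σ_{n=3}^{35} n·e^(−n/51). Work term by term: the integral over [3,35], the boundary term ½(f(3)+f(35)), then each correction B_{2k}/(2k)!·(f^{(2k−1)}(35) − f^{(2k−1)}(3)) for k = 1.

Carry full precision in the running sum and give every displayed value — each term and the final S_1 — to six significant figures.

Integral: ∫_3^35 x·e^(−x/51) dx = 388.549.
½[f(3) + f(35)] = ½[2.82862 + 17.6207] = 10.2247.
So far: 398.774.
Correction k=1: B_{2}/2! · (f^{(1)}(35) − f^{(1)}(3)) = 1/12 · (0.157945 − 0.887410) = -0.0607888.

S_1 ≈ 398.713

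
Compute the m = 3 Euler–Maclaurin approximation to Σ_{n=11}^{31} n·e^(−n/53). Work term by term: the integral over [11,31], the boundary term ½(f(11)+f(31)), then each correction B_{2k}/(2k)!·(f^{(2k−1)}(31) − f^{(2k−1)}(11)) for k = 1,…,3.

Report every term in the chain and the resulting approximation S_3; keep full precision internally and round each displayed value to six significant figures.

∫_11^31 x·e^(−x/53) dx evaluates to 275.785.
Boundary: ½(f(11) + f(31)) = ½(8.93832 + 17.2719) = 13.1051.
Running total after boundary: 288.890.
Correction k=1: B_{2}/2! · (f^{(1)}(31) − f^{(1)}(11)) = 1/12 · (0.231273 − 0.643927) = -0.0343878.
After k=1: 288.856.
Correction k=2: B_{4}/4! · (f^{(3)}(31) − f^{(3)}(11)) = −1/720 · (0.000479028 − 0.000807788) = 4.56611e-07.
After k=2: 288.856.
Correction k=3: B_{6}/6! · (f^{(5)}(31) − f^{(5)}(11)) = 1/30240 · (3.11756e-07 − 4.93535e-07) = -6.01119e-12.

S_3 ≈ 288.856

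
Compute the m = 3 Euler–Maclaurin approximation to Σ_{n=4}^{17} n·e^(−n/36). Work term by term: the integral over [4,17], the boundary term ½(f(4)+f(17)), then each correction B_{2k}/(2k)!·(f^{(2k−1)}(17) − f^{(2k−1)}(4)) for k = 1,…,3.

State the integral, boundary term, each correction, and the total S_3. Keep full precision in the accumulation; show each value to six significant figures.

The integral term ∫_4^17 x·e^(−x/36) dx = 98.7114.
Boundary: ½(f(4) + f(17)) = ½(3.57936 + 10.6015) = 7.09041.
So far: 105.802.
k=1: B_{2}/(2)! × [f^{(1)}(17) − f^{(1)}(4)] = 1/12 × (0.329130 − 0.795413) = -0.0388569.
Running total after k=1: 105.763.
k=2: B_{4}/(4)! × [f^{(3)}(17) − f^{(3)}(4)] = −1/720 × (0.00121633 − 0.00199467) = 1.08103e-06.
Running total after k=2: 105.763.
k=3: B_{6}/(6)! × [f^{(5)}(17) − f^{(5)}(4)] = 1/30240 × (1.68109e-06 − 2.60463e-06) = -3.05401e-11.

S_3 ≈ 105.763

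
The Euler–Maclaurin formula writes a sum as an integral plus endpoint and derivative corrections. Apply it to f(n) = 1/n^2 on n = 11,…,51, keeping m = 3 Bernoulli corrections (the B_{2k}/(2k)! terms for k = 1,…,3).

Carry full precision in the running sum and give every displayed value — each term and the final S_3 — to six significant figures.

The integral term ∫_11^51 1/x^2 dx = 0.0713012.
Endpoint term: (f(11) + f(51))/2 = (0.00826446 + 0.000384468)/2 = 0.00432447.
So far: 0.0756257.
Order-1 term: 1/12 · (-1.50772e-05 − (-0.00150263)) = 0.000123963.
Running total after k=1: 0.0757497.
Order-2 term: −1/720 · (-6.95601e-08 − (-0.000149021)) = -2.06877e-07.
Running total after k=2: 0.0757495.
Order-3 term: 1/30240 · (-8.02308e-10 − (-3.69474e-05)) = 1.22178e-09.

S_3 ≈ 0.0757495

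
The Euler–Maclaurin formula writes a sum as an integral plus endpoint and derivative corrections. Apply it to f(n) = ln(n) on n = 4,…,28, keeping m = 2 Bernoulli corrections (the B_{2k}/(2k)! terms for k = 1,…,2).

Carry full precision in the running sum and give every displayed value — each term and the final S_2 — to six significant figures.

∫_4^28 ln(x) dx evaluates to 63.7565.
½[f(4) + f(28)] = ½[1.38629 + 3.33220] = 2.35925.
Running total after boundary: 66.1158.
Order-1 term: 1/12 · (0.0357143 − 0.250000) = -0.0178571.
Partial sum through k=1: 66.0979.
Order-2 term: −1/720 · (9.11079e-05 − 0.0312500) = 4.32762e-05.

S_2 ≈ 66.0980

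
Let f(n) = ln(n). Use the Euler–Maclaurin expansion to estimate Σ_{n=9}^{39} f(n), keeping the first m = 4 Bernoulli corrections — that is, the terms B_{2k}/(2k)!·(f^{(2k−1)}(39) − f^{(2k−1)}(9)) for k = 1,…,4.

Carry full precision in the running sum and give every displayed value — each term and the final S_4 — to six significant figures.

Integral: ∫_9^39 ln(x) dx = 93.1039.
½[f(9) + f(39)] = ½[2.19722 + 3.66356] = 2.93039.
Running total after boundary: 96.0343.
Order-1 term: 1/12 · (0.0256410 − 0.111111) = -0.00712251.
Partial sum through k=1: 96.0272.
Order-2 term: −1/720 · (3.37160e-05 − 0.00274348) = 3.76357e-06.
Partial sum through k=2: 96.0272.
Order-3 term: 1/30240 · (2.66004e-07 − 0.000406442) = -1.34317e-08.
Partial sum through k=3: 96.0272.
Order-4 term: −1/1209600 · (5.24663e-09 − 0.000150534) = 1.24445e-10.

S_4 ≈ 96.0272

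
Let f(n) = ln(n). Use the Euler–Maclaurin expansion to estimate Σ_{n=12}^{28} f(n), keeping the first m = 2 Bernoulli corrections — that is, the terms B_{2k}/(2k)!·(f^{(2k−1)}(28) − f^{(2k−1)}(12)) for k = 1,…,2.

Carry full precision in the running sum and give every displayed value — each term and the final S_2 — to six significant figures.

S_2 ≈ 50.3874

∫_12^28 ln(x) dx evaluates to 47.4828.
½[f(12) + f(28)] = ½[2.48491 + 3.33220] = 2.90856.
Integral + boundary = 50.3914.
k=1: B_{2}/(2)! × [f^{(1)}(28) − f^{(1)}(12)] = 1/12 × (0.0357143 − 0.0833333) = -0.00396825.
Partial sum through k=1: 50.3874.
k=2: B_{4}/(4)! × [f^{(3)}(28) − f^{(3)}(12)] = −1/720 × (9.11079e-05 − 0.00115741) = 1.48097e-06.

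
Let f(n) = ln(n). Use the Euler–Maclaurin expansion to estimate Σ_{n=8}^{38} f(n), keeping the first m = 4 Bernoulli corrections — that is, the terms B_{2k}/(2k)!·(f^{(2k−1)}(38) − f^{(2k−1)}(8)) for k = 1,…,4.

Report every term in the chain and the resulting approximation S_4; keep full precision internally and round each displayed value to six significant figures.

∫_8^38 ln(x) dx evaluates to 91.5927.
½[f(8) + f(38)] = ½[2.07944 + 3.63759] = 2.85851.
Running total after boundary: 94.4513.
k=1: B_{2}/(2)! × [f^{(1)}(38) − f^{(1)}(8)] = 1/12 × (0.0263158 − 0.125000) = -0.00822368.
Partial sum through k=1: 94.4430.
k=2: B_{4}/(4)! × [f^{(3)}(38) − f^{(3)}(8)] = −1/720 × (3.64485e-05 − 0.00390625) = 5.37472e-06.
Partial sum through k=2: 94.4430.
k=3: B_{6}/(6)! × [f^{(5)}(38) − f^{(5)}(8)] = 1/30240 × (3.02896e-07 − 0.000732422) = -2.42103e-08.
Partial sum through k=3: 94.4430.
k=4: B_{8}/(8)! × [f^{(7)}(38) − f^{(7)}(8)] = −1/1209600 × (6.29285e-09 − 0.000343323) = 2.83826e-10.

S_4 ≈ 94.4430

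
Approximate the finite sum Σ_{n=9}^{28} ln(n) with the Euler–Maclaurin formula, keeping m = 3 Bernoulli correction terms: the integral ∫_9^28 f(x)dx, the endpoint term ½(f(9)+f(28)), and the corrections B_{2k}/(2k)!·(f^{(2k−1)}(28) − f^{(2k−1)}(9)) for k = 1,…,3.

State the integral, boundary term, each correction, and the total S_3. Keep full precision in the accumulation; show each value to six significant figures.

S_3 ≈ 57.2851

The integral term ∫_9^28 ln(x) dx = 54.5267.
Endpoint term: (f(9) + f(28))/2 = (2.19722 + 3.33220)/2 = 2.76471.
Integral + boundary = 57.2914.
k=1: B_{2}/(2)! × [f^{(1)}(28) − f^{(1)}(9)] = 1/12 × (0.0357143 − 0.111111) = -0.00628307.
After k=1: 57.2851.
k=2: B_{4}/(4)! × [f^{(3)}(28) − f^{(3)}(9)] = −1/720 × (9.11079e-05 − 0.00274348) = 3.68386e-06.
After k=2: 57.2851.
k=3: B_{6}/(6)! × [f^{(5)}(28) − f^{(5)}(9)] = 1/30240 × (1.39451e-06 − 0.000406442) = -1.33944e-08.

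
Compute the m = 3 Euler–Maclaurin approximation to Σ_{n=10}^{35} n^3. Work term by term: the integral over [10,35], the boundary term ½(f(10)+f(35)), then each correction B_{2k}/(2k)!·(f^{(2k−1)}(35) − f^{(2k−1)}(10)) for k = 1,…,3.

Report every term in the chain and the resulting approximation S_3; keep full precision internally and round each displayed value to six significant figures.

∫_10^35 x^3 dx evaluates to 372656.
½[f(10) + f(35)] = ½[1000.00 + 42875.0] = 21937.5.
Running total after boundary: 394594.
Correction k=1: B_{2}/2! · (f^{(1)}(35) − f^{(1)}(10)) = 1/12 · (3675.00 − 300.000) = 281.250.
Partial sum through k=1: 394875.
Correction k=2: B_{4}/4! · (f^{(3)}(35) − f^{(3)}(10)) = −1/720 · (6.00000 − 6.00000) = 0.00000.
Partial sum through k=2: 394875.
Correction k=3: B_{6}/6! · (f^{(5)}(35) − f^{(5)}(10)) = 1/30240 · (0.00000 − 0.00000) = 0.00000.

S_3 ≈ 394875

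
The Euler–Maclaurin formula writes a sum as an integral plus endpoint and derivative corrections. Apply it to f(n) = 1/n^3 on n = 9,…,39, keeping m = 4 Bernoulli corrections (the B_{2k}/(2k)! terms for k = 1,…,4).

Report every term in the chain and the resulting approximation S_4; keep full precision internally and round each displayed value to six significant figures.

S_4 ≈ 0.00657625

Integral: ∫_9^39 1/x^3 dx = 0.00584411.
Endpoint term: (f(9) + f(39))/2 = (0.00137174 + 1.68580e-05)/2 = 0.000694300.
Integral + boundary = 0.00653841.
k=1: B_{2}/(2)! × [f^{(1)}(39) − f^{(1)}(9)] = 1/12 × (-1.29677e-06 − (-0.000457247)) = 3.79959e-05.
Running total after k=1: 0.00657640.
k=2: B_{4}/(4)! × [f^{(3)}(39) − f^{(3)}(9)] = −1/720 × (-1.70515e-08 − (-0.000112901)) = -1.56783e-07.
Running total after k=2: 0.00657625.
k=3: B_{6}/(6)! × [f^{(5)}(39) − f^{(5)}(9)] = 1/30240 × (-4.70851e-10 − (-5.85410e-05)) = 1.93587e-09.
Running total after k=3: 0.00657625.
k=4: B_{8}/(8)! × [f^{(7)}(39) − f^{(7)}(9)] = −1/1209600 × (-2.22888e-11 − (-5.20365e-05)) = -4.30196e-11.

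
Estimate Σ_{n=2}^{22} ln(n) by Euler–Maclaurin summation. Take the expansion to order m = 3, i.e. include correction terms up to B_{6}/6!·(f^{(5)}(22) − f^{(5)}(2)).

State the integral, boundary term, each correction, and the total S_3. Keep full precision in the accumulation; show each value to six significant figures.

S_3 ≈ 48.4712

The integral term ∫_2^22 ln(x) dx = 46.6166.
Endpoint term: (f(2) + f(22))/2 = (0.693147 + 3.09104)/2 = 1.89209.
So far: 48.5087.
k=1: B_{2}/(2)! × [f^{(1)}(22) − f^{(1)}(2)] = 1/12 × (0.0454545 − 0.500000) = -0.0378788.
After k=1: 48.4709.
k=2: B_{4}/(4)! × [f^{(3)}(22) − f^{(3)}(2)] = −1/720 × (0.000187829 − 0.250000) = 0.000346961.
After k=2: 48.4712.
k=3: B_{6}/(6)! × [f^{(5)}(22) − f^{(5)}(2)] = 1/30240 × (4.65691e-06 − 0.750000) = -2.48014e-05.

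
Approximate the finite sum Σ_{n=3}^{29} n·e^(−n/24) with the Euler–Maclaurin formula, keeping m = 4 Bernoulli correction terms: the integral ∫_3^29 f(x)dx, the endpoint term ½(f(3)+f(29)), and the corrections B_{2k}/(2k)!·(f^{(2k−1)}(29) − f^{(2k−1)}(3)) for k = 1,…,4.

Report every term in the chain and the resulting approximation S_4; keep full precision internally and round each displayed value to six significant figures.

Integral: ∫_3^29 x·e^(−x/24) dx = 191.918.
Endpoint term: (f(3) + f(29))/2 = (2.64749 + 8.66215)/2 = 5.65482.
So far: 197.573.
Correction k=1: B_{2}/2! · (f^{(1)}(29) − f^{(1)}(3)) = 1/12 · (-0.0622281 − 0.772185) = -0.0695344.
After k=1: 197.504.
Correction k=2: B_{4}/4! · (f^{(3)}(29) − f^{(3)}(3)) = −1/720 · (0.000929100 − 0.00440482) = 4.82740e-06.
After k=2: 197.504.
Correction k=3: B_{6}/6! · (f^{(5)}(29) − f^{(5)}(3)) = 1/30240 · (3.41360e-06 − 1.29671e-05) = -3.15923e-10.
After k=3: 197.504.
Correction k=4: B_{8}/8! · (f^{(7)}(29) − f^{(7)}(3)) = −1/1209600 · (9.05240e-09 − 3.17482e-08) = 1.87630e-14.

S_4 ≈ 197.504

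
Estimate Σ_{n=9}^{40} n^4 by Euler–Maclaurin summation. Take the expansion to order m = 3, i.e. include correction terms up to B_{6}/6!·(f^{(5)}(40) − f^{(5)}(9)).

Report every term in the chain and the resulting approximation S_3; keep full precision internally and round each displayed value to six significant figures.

∫_9^40 x^4 dx evaluates to 2.04682e+07.
Endpoint term: (f(9) + f(40))/2 = (6561.00 + 2.56000e+06)/2 = 1.28328e+06.
So far: 2.17515e+07.
k=1: B_{2}/(2)! × [f^{(1)}(40) − f^{(1)}(9)] = 1/12 × (256000 − 2916.00) = 21090.3.
Running total after k=1: 2.17726e+07.
k=2: B_{4}/(4)! × [f^{(3)}(40) − f^{(3)}(9)] = −1/720 × (960.000 − 216.000) = -1.03333.
Running total after k=2: 2.17726e+07.
k=3: B_{6}/(6)! × [f^{(5)}(40) − f^{(5)}(9)] = 1/30240 × (0.00000 − 0.00000) = 0.00000.

S_3 ≈ 2.17726e+07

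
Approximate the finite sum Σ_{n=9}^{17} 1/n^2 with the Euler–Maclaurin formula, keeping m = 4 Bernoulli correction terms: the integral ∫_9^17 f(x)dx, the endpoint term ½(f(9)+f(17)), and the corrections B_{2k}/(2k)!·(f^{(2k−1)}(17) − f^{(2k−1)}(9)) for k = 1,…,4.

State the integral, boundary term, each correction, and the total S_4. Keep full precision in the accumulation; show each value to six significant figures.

∫_9^17 1/x^2 dx evaluates to 0.0522876.
Boundary: ½(f(9) + f(17)) = ½(0.0123457 + 0.00346021) = 0.00790294.
So far: 0.0601905.
k=1: B_{2}/(2)! × [f^{(1)}(17) − f^{(1)}(9)] = 1/12 × (-0.000407083 − (-0.00274348)) = 0.000194700.
Partial sum through k=1: 0.0603852.
k=2: B_{4}/(4)! × [f^{(3)}(17) − f^{(3)}(9)] = −1/720 × (-1.69031e-05 − (-0.000406442)) = -5.41026e-07.
Partial sum through k=2: 0.0603847.
k=3: B_{6}/(6)! × [f^{(5)}(17) − f^{(5)}(9)] = 1/30240 × (-1.75465e-06 − (-0.000150534)) = 4.91996e-09.
Partial sum through k=3: 0.0603847.
k=4: B_{8}/(8)! × [f^{(7)}(17) − f^{(7)}(9)] = −1/1209600 × (-3.40001e-07 − (-0.000104073)) = -8.57581e-11.

S_4 ≈ 0.0603847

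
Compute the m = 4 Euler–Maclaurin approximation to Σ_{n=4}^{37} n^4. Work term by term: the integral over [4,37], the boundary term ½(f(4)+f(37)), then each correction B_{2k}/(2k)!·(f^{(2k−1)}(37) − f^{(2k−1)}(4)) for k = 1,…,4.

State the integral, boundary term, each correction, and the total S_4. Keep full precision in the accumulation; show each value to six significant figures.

S_4 ≈ 1.48227e+07

∫_4^37 x^4 dx evaluates to 1.38686e+07.
Endpoint term: (f(4) + f(37))/2 = (256.000 + 1.87416e+06)/2 = 937208.
So far: 1.48058e+07.
k=1: B_{2}/(2)! × [f^{(1)}(37) − f^{(1)}(4)] = 1/12 × (202612 − 256.000) = 16863.0.
Running total after k=1: 1.48227e+07.
k=2: B_{4}/(4)! × [f^{(3)}(37) − f^{(3)}(4)] = −1/720 × (888.000 − 96.0000) = -1.10000.
Running total after k=2: 1.48227e+07.
k=3: B_{6}/(6)! × [f^{(5)}(37) − f^{(5)}(4)] = 1/30240 × (0.00000 − 0.00000) = 0.00000.
Running total after k=3: 1.48227e+07.
k=4: B_{8}/(8)! × [f^{(7)}(37) − f^{(7)}(4)] = −1/1209600 × (0.00000 − 0.00000) = 0.00000.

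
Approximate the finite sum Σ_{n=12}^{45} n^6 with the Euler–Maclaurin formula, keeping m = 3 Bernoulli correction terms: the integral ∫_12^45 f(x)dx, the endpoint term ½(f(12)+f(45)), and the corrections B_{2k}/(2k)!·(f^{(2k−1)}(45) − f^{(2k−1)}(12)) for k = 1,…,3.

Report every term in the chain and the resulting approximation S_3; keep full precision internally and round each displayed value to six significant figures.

∫_12^45 x^6 dx evaluates to 5.33762e+10.
Boundary: ½(f(12) + f(45)) = ½(2.98598e+06 + 8.30377e+09) = 4.15338e+09.
Integral + boundary = 5.75296e+10.
Order-1 term: 1/12 · (1.10717e+09 − 1.49299e+06) = 9.21396e+07.
Partial sum through k=1: 5.76217e+10.
Order-2 term: −1/720 · (1.09350e+07 − 207360) = -14899.5.
Partial sum through k=2: 5.76217e+10.
Order-3 term: 1/30240 · (32400.0 − 8640.00) = 0.785714.

S_3 ≈ 5.76217e+10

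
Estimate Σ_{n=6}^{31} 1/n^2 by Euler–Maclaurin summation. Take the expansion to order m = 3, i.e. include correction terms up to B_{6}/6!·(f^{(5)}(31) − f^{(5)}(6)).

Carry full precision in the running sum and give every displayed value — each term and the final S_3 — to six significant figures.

∫_6^31 1/x^2 dx evaluates to 0.134409.
½[f(6) + f(31)] = ½[0.0277778 + 0.00104058] = 0.0144092.
Integral + boundary = 0.148818.
Correction k=1: B_{2}/2! · (f^{(1)}(31) − f^{(1)}(6)) = 1/12 · (-6.71344e-05 − (-0.00925926)) = 0.000766010.
Partial sum through k=1: 0.149584.
Correction k=2: B_{4}/4! · (f^{(3)}(31) − f^{(3)}(6)) = −1/720 · (-8.38306e-07 − (-0.00308642)) = -4.28553e-06.
Partial sum through k=2: 0.149580.
Correction k=3: B_{6}/6! · (f^{(5)}(31) − f^{(5)}(6)) = 1/30240 · (-2.61698e-08 − (-0.00257202)) = 8.50526e-08.

S_3 ≈ 0.149580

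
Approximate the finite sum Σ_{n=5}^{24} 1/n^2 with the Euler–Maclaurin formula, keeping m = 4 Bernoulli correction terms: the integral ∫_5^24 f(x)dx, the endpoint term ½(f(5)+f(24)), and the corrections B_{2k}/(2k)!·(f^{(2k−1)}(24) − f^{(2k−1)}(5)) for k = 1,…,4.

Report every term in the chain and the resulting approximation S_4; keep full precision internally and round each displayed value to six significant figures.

S_4 ≈ 0.180512

The integral term ∫_5^24 1/x^2 dx = 0.158333.
½[f(5) + f(24)] = ½[0.0400000 + 0.00173611] = 0.0208681.
So far: 0.179201.
Order-1 term: 1/12 · (-0.000144676 − (-0.0160000)) = 0.00132128.
Running total after k=1: 0.180523.
Order-2 term: −1/720 · (-3.01408e-06 − (-0.00768000)) = -1.06625e-05.
Running total after k=2: 0.180512.
Order-3 term: 1/30240 · (-1.56983e-07 − (-0.00921600)) = 3.04757e-07.
Running total after k=3: 0.180512.
Order-4 term: −1/1209600 · (-1.52623e-08 − (-0.0206438)) = -1.70667e-08.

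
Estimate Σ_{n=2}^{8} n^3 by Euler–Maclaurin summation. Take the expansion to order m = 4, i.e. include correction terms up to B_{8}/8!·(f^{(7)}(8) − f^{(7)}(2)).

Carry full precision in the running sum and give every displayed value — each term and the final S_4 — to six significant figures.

∫_2^8 x^3 dx evaluates to 1020.00.
Boundary: ½(f(2) + f(8)) = ½(8.00000 + 512.000) = 260.000.
So far: 1280.00.
Order-1 term: 1/12 · (192.000 − 12.0000) = 15.0000.
After k=1: 1295.00.
Order-2 term: −1/720 · (6.00000 − 6.00000) = 0.00000.
After k=2: 1295.00.
Order-3 term: 1/30240 · (0.00000 − 0.00000) = 0.00000.
After k=3: 1295.00.
Order-4 term: −1/1209600 · (0.00000 − 0.00000) = 0.00000.

S_4 ≈ 1295.00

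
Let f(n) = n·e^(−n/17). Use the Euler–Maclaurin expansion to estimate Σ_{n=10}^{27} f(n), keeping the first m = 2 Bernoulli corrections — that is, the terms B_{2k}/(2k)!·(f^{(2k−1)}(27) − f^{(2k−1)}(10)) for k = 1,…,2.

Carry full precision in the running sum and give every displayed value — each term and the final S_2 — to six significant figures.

S_2 ≈ 107.585

Integral: ∫_10^27 x·e^(−x/17) dx = 102.080.
Boundary: ½(f(10) + f(27)) = ½(5.55306 + 5.51572) = 5.53439.
Integral + boundary = 107.614.
Order-1 term: 1/12 · (-0.120168 − 0.228656) = -0.0290686.
After k=1: 107.585.
Order-2 term: −1/720 · (0.000997936 − 0.00463415) = 5.05029e-06.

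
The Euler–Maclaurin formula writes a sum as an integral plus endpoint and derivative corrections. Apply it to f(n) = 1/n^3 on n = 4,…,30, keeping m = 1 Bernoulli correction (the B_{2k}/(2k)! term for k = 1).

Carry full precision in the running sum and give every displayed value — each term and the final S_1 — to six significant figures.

S_1 ≈ 0.0395017

Integral: ∫_4^30 1/x^3 dx = 0.0306944.
Boundary: ½(f(4) + f(30)) = ½(0.0156250 + 3.70370e-05) = 0.00783102.
Integral + boundary = 0.0385255.
k=1: B_{2}/(2)! × [f^{(1)}(30) − f^{(1)}(4)] = 1/12 × (-3.70370e-06 − (-0.0117188)) = 0.000976254.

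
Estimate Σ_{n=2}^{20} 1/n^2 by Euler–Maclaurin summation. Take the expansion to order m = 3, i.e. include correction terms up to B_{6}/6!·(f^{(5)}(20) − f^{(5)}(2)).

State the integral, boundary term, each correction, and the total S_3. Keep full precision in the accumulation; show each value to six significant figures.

S_3 ≈ 0.596207

The integral term ∫_2^20 1/x^2 dx = 0.450000.
Endpoint term: (f(2) + f(20))/2 = (0.250000 + 0.00250000)/2 = 0.126250.
So far: 0.576250.
k=1: B_{2}/(2)! × [f^{(1)}(20) − f^{(1)}(2)] = 1/12 × (-0.000250000 − (-0.250000)) = 0.0208125.
Partial sum through k=1: 0.597063.
k=2: B_{4}/(4)! × [f^{(3)}(20) − f^{(3)}(2)] = −1/720 × (-7.50000e-06 − (-0.750000)) = -0.00104166.
Partial sum through k=2: 0.596021.
k=3: B_{6}/(6)! × [f^{(5)}(20) − f^{(5)}(2)] = 1/30240 × (-5.62500e-07 − (-5.62500)) = 0.000186012.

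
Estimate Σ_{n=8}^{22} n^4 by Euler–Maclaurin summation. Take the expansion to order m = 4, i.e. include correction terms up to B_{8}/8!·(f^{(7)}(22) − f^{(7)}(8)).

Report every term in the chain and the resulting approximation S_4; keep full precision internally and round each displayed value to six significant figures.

The integral term ∫_8^22 x^4 dx = 1.02417e+06.
½[f(8) + f(22)] = ½[4096.00 + 234256] = 119176.
Integral + boundary = 1.14335e+06.
Order-1 term: 1/12 · (42592.0 − 2048.00) = 3378.67.
After k=1: 1.14673e+06.
Order-2 term: −1/720 · (528.000 − 192.000) = -0.466667.
After k=2: 1.14673e+06.
Order-3 term: 1/30240 · (0.00000 − 0.00000) = 0.00000.
After k=3: 1.14673e+06.
Order-4 term: −1/1209600 · (0.00000 − 0.00000) = 0.00000.

S_4 ≈ 1.14673e+06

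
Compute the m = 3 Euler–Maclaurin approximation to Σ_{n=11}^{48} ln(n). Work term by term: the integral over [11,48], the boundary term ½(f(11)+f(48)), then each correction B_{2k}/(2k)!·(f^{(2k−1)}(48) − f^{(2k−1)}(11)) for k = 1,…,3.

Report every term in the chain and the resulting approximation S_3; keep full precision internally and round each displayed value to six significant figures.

S_3 ≈ 125.570

Integral: ∫_11^48 ln(x) dx = 122.441.
½[f(11) + f(48)] = ½[2.39790 + 3.87120] = 3.13455.
Integral + boundary = 125.575.
Correction k=1: B_{2}/2! · (f^{(1)}(48) − f^{(1)}(11)) = 1/12 · (0.0208333 − 0.0909091) = -0.00583965.
After k=1: 125.570.
Correction k=2: B_{4}/4! · (f^{(3)}(48) − f^{(3)}(11)) = −1/720 · (1.80845e-05 − 0.00150263) = 2.06187e-06.
After k=2: 125.570.
Correction k=3: B_{6}/6! · (f^{(5)}(48) − f^{(5)}(11)) = 1/30240 · (9.41901e-08 − 0.000149021) = -4.92483e-09.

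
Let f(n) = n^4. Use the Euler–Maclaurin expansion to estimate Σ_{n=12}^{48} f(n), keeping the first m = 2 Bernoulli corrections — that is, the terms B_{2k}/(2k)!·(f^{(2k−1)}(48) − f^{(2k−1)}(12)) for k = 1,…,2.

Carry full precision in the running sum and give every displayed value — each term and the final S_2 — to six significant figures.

The integral term ∫_12^48 x^4 dx = 5.09110e+07.
½[f(12) + f(48)] = ½[20736.0 + 5.30842e+06] = 2.66458e+06.
Integral + boundary = 5.35756e+07.
k=1: B_{2}/(2)! × [f^{(1)}(48) − f^{(1)}(12)] = 1/12 × (442368 − 6912.00) = 36288.0.
Partial sum through k=1: 5.36119e+07.
k=2: B_{4}/(4)! × [f^{(3)}(48) − f^{(3)}(12)] = −1/720 × (1152.00 − 288.000) = -1.20000.

S_2 ≈ 5.36119e+07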